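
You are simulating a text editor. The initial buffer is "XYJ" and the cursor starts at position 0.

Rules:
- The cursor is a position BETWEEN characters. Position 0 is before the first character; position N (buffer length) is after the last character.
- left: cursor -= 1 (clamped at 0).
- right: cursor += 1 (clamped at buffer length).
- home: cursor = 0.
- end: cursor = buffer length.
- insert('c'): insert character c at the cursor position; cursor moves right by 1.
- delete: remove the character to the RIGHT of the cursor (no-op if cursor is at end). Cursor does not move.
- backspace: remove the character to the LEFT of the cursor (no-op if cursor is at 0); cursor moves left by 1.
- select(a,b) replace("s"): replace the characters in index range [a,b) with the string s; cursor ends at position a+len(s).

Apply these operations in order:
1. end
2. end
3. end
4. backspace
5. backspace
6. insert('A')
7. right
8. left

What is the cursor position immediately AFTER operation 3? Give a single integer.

After op 1 (end): buf='XYJ' cursor=3
After op 2 (end): buf='XYJ' cursor=3
After op 3 (end): buf='XYJ' cursor=3

Answer: 3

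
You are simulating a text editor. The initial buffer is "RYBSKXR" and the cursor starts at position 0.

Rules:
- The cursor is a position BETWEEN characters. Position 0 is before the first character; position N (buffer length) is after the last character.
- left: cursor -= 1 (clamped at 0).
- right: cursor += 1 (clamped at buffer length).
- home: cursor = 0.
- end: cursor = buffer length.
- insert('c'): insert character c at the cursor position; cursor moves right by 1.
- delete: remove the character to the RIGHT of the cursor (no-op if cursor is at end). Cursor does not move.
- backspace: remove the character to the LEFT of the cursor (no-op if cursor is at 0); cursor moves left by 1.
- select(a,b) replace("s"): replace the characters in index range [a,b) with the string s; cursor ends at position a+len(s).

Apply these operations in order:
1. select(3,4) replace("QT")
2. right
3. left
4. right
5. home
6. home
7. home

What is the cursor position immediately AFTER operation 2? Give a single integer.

After op 1 (select(3,4) replace("QT")): buf='RYBQTKXR' cursor=5
After op 2 (right): buf='RYBQTKXR' cursor=6

Answer: 6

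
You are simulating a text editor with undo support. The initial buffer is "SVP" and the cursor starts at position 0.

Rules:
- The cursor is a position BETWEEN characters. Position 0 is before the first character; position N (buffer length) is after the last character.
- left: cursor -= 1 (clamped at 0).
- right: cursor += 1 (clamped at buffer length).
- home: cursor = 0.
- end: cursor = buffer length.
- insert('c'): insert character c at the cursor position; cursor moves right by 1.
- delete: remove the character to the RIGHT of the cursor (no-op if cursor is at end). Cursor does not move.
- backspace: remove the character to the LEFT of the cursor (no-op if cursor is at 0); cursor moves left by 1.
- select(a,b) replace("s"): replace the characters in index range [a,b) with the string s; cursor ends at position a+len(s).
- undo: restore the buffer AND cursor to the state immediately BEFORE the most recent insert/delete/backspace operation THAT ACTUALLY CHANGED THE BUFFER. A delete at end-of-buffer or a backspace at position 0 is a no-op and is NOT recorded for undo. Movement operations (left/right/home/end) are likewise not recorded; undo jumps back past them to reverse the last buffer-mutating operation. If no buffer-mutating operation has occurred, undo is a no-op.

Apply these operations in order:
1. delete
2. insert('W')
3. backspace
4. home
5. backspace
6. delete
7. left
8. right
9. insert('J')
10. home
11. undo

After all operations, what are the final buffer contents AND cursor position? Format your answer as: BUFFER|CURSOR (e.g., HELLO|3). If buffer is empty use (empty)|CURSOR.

After op 1 (delete): buf='VP' cursor=0
After op 2 (insert('W')): buf='WVP' cursor=1
After op 3 (backspace): buf='VP' cursor=0
After op 4 (home): buf='VP' cursor=0
After op 5 (backspace): buf='VP' cursor=0
After op 6 (delete): buf='P' cursor=0
After op 7 (left): buf='P' cursor=0
After op 8 (right): buf='P' cursor=1
After op 9 (insert('J')): buf='PJ' cursor=2
After op 10 (home): buf='PJ' cursor=0
After op 11 (undo): buf='P' cursor=1

Answer: P|1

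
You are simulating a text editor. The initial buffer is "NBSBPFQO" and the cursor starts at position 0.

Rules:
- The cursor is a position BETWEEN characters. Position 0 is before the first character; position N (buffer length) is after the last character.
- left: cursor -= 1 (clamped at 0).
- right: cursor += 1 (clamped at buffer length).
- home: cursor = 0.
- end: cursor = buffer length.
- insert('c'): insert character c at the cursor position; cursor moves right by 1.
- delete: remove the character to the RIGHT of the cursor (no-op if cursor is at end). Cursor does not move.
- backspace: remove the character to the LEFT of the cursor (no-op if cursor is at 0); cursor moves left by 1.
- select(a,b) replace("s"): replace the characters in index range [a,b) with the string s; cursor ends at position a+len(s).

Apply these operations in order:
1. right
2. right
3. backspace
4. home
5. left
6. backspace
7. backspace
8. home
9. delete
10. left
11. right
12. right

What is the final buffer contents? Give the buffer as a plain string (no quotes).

Answer: SBPFQO

Derivation:
After op 1 (right): buf='NBSBPFQO' cursor=1
After op 2 (right): buf='NBSBPFQO' cursor=2
After op 3 (backspace): buf='NSBPFQO' cursor=1
After op 4 (home): buf='NSBPFQO' cursor=0
After op 5 (left): buf='NSBPFQO' cursor=0
After op 6 (backspace): buf='NSBPFQO' cursor=0
After op 7 (backspace): buf='NSBPFQO' cursor=0
After op 8 (home): buf='NSBPFQO' cursor=0
After op 9 (delete): buf='SBPFQO' cursor=0
After op 10 (left): buf='SBPFQO' cursor=0
After op 11 (right): buf='SBPFQO' cursor=1
After op 12 (right): buf='SBPFQO' cursor=2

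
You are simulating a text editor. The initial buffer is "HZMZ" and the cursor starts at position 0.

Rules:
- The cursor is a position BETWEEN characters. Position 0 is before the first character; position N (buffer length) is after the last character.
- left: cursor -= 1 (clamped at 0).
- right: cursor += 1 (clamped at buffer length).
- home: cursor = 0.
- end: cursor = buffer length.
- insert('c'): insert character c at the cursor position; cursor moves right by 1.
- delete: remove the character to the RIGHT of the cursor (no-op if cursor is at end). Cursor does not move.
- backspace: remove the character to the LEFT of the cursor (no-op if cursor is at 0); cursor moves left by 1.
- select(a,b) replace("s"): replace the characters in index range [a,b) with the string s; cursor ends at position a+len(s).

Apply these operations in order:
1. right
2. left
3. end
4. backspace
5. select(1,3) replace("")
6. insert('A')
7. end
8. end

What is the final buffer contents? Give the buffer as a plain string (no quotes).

Answer: HA

Derivation:
After op 1 (right): buf='HZMZ' cursor=1
After op 2 (left): buf='HZMZ' cursor=0
After op 3 (end): buf='HZMZ' cursor=4
After op 4 (backspace): buf='HZM' cursor=3
After op 5 (select(1,3) replace("")): buf='H' cursor=1
After op 6 (insert('A')): buf='HA' cursor=2
After op 7 (end): buf='HA' cursor=2
After op 8 (end): buf='HA' cursor=2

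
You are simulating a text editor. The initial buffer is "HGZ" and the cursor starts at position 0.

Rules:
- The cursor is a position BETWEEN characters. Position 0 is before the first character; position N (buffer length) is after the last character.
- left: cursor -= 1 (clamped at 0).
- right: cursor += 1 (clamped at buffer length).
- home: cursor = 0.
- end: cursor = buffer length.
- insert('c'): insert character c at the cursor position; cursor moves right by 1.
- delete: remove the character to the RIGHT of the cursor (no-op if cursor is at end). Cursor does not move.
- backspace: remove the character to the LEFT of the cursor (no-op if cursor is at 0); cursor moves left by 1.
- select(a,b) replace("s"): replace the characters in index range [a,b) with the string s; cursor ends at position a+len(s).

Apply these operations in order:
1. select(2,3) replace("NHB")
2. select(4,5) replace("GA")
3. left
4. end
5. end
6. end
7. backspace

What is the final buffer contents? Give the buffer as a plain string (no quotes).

Answer: HGNHG

Derivation:
After op 1 (select(2,3) replace("NHB")): buf='HGNHB' cursor=5
After op 2 (select(4,5) replace("GA")): buf='HGNHGA' cursor=6
After op 3 (left): buf='HGNHGA' cursor=5
After op 4 (end): buf='HGNHGA' cursor=6
After op 5 (end): buf='HGNHGA' cursor=6
After op 6 (end): buf='HGNHGA' cursor=6
After op 7 (backspace): buf='HGNHG' cursor=5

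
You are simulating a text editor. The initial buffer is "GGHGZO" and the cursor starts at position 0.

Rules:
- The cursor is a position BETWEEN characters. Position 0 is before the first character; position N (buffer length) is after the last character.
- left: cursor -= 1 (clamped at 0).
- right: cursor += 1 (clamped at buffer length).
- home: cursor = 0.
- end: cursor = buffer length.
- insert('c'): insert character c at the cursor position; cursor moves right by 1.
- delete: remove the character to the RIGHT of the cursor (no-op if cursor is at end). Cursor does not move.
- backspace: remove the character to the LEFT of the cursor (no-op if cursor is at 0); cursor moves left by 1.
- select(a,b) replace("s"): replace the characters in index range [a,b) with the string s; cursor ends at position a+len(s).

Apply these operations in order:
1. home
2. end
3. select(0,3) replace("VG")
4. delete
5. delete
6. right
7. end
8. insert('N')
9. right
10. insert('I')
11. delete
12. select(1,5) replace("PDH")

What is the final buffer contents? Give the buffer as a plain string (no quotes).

Answer: VPDH

Derivation:
After op 1 (home): buf='GGHGZO' cursor=0
After op 2 (end): buf='GGHGZO' cursor=6
After op 3 (select(0,3) replace("VG")): buf='VGGZO' cursor=2
After op 4 (delete): buf='VGZO' cursor=2
After op 5 (delete): buf='VGO' cursor=2
After op 6 (right): buf='VGO' cursor=3
After op 7 (end): buf='VGO' cursor=3
After op 8 (insert('N')): buf='VGON' cursor=4
After op 9 (right): buf='VGON' cursor=4
After op 10 (insert('I')): buf='VGONI' cursor=5
After op 11 (delete): buf='VGONI' cursor=5
After op 12 (select(1,5) replace("PDH")): buf='VPDH' cursor=4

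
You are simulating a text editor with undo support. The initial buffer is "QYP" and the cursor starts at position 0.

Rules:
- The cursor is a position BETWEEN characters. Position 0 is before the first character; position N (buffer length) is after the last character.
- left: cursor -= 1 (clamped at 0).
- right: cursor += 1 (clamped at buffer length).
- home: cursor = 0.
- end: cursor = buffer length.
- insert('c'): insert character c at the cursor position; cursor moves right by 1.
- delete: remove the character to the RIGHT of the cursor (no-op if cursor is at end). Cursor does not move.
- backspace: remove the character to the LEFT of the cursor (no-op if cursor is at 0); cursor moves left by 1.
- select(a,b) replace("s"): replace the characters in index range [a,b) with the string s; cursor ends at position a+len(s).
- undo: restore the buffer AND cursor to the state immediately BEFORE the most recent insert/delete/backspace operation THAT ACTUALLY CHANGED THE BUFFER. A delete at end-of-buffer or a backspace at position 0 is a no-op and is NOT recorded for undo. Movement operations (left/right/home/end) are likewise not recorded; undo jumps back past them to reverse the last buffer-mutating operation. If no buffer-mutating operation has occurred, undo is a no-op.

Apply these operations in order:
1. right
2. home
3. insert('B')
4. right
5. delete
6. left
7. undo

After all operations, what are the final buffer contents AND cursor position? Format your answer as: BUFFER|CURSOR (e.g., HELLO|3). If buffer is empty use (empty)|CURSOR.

Answer: BQYP|2

Derivation:
After op 1 (right): buf='QYP' cursor=1
After op 2 (home): buf='QYP' cursor=0
After op 3 (insert('B')): buf='BQYP' cursor=1
After op 4 (right): buf='BQYP' cursor=2
After op 5 (delete): buf='BQP' cursor=2
After op 6 (left): buf='BQP' cursor=1
After op 7 (undo): buf='BQYP' cursor=2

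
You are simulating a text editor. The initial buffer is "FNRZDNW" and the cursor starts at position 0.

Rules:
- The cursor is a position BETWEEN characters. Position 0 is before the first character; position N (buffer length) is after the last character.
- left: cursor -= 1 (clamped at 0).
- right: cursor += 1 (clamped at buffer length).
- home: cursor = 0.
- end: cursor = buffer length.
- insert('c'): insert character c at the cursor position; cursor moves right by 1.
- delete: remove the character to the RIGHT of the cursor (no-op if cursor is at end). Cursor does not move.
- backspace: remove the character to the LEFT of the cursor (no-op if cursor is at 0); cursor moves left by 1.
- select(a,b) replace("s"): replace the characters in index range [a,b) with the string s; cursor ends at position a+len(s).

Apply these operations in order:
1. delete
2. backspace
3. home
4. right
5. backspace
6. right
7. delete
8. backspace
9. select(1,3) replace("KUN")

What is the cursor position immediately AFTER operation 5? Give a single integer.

Answer: 0

Derivation:
After op 1 (delete): buf='NRZDNW' cursor=0
After op 2 (backspace): buf='NRZDNW' cursor=0
After op 3 (home): buf='NRZDNW' cursor=0
After op 4 (right): buf='NRZDNW' cursor=1
After op 5 (backspace): buf='RZDNW' cursor=0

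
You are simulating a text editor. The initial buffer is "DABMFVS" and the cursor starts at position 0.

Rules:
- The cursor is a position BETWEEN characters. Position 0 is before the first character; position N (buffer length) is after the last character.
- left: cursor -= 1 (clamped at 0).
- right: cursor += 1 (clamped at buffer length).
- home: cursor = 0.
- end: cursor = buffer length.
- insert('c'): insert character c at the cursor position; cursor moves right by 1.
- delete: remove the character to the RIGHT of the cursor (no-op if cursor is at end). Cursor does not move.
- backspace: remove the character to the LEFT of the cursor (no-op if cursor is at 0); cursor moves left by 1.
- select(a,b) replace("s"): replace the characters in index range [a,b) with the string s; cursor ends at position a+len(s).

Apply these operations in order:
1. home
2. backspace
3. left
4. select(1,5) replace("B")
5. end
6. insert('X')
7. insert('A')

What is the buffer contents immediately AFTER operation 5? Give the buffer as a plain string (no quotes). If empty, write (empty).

Answer: DBVS

Derivation:
After op 1 (home): buf='DABMFVS' cursor=0
After op 2 (backspace): buf='DABMFVS' cursor=0
After op 3 (left): buf='DABMFVS' cursor=0
After op 4 (select(1,5) replace("B")): buf='DBVS' cursor=2
After op 5 (end): buf='DBVS' cursor=4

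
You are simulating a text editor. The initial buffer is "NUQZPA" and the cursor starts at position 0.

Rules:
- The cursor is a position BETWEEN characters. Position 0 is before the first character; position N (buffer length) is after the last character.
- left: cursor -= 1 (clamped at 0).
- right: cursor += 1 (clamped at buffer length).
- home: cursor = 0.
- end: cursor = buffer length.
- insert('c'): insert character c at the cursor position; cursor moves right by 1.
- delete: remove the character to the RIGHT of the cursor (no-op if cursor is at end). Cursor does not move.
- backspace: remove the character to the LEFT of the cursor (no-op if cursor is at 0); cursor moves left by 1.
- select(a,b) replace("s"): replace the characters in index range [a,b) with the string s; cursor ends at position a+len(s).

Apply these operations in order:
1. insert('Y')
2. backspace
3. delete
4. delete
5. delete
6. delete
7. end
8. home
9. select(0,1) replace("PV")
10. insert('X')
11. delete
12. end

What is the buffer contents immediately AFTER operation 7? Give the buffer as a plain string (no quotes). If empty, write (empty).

Answer: PA

Derivation:
After op 1 (insert('Y')): buf='YNUQZPA' cursor=1
After op 2 (backspace): buf='NUQZPA' cursor=0
After op 3 (delete): buf='UQZPA' cursor=0
After op 4 (delete): buf='QZPA' cursor=0
After op 5 (delete): buf='ZPA' cursor=0
After op 6 (delete): buf='PA' cursor=0
After op 7 (end): buf='PA' cursor=2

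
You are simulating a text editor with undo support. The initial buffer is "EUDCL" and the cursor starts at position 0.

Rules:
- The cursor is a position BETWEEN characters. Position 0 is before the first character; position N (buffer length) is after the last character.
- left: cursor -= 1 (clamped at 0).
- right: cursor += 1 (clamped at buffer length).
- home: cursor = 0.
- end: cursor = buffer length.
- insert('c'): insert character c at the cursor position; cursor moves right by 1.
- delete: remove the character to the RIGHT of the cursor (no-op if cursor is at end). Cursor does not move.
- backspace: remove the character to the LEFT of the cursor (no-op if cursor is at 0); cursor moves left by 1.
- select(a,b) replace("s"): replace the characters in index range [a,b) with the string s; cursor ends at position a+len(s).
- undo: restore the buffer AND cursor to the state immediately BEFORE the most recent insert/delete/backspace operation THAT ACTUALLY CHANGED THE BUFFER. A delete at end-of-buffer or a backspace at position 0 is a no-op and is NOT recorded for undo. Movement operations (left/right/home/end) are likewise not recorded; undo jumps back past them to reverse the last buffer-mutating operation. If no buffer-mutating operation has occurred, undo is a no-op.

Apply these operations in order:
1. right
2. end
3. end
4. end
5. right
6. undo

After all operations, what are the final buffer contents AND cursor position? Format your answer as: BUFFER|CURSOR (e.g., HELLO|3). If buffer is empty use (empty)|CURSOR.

After op 1 (right): buf='EUDCL' cursor=1
After op 2 (end): buf='EUDCL' cursor=5
After op 3 (end): buf='EUDCL' cursor=5
After op 4 (end): buf='EUDCL' cursor=5
After op 5 (right): buf='EUDCL' cursor=5
After op 6 (undo): buf='EUDCL' cursor=5

Answer: EUDCL|5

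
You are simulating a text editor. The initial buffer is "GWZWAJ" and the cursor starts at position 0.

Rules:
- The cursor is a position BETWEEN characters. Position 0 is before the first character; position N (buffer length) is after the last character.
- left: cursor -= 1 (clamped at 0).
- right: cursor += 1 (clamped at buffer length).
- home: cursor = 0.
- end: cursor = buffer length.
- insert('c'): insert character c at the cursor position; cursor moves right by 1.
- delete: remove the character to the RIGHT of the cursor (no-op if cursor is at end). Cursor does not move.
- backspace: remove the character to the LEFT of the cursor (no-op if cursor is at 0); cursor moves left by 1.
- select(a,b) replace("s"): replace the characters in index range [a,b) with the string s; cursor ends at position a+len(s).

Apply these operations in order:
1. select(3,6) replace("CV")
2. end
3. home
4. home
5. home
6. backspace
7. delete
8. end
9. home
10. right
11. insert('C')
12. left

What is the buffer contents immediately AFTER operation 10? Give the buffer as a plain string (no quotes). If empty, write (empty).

After op 1 (select(3,6) replace("CV")): buf='GWZCV' cursor=5
After op 2 (end): buf='GWZCV' cursor=5
After op 3 (home): buf='GWZCV' cursor=0
After op 4 (home): buf='GWZCV' cursor=0
After op 5 (home): buf='GWZCV' cursor=0
After op 6 (backspace): buf='GWZCV' cursor=0
After op 7 (delete): buf='WZCV' cursor=0
After op 8 (end): buf='WZCV' cursor=4
After op 9 (home): buf='WZCV' cursor=0
After op 10 (right): buf='WZCV' cursor=1

Answer: WZCV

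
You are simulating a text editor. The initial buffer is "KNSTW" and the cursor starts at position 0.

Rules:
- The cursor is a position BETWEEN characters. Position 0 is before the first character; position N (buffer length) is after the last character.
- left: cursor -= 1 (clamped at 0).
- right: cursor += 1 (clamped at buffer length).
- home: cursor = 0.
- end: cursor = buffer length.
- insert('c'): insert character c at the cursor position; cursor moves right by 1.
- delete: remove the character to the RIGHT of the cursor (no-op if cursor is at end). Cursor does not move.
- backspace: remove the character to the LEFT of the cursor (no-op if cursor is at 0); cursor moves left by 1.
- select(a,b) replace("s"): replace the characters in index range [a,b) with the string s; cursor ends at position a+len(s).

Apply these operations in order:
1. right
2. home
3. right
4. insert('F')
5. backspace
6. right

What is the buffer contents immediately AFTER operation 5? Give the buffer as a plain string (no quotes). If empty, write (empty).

Answer: KNSTW

Derivation:
After op 1 (right): buf='KNSTW' cursor=1
After op 2 (home): buf='KNSTW' cursor=0
After op 3 (right): buf='KNSTW' cursor=1
After op 4 (insert('F')): buf='KFNSTW' cursor=2
After op 5 (backspace): buf='KNSTW' cursor=1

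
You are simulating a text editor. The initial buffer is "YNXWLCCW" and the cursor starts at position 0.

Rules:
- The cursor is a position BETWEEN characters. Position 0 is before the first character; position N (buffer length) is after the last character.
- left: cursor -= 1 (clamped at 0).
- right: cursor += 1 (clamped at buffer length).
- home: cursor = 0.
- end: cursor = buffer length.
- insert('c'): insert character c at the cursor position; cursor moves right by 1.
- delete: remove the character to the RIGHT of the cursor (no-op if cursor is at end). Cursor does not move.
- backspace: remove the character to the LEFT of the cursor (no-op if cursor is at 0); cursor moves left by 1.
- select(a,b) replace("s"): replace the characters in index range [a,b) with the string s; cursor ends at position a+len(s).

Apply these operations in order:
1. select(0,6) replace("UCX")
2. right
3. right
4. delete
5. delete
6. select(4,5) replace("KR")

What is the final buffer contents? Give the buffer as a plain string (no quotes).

After op 1 (select(0,6) replace("UCX")): buf='UCXCW' cursor=3
After op 2 (right): buf='UCXCW' cursor=4
After op 3 (right): buf='UCXCW' cursor=5
After op 4 (delete): buf='UCXCW' cursor=5
After op 5 (delete): buf='UCXCW' cursor=5
After op 6 (select(4,5) replace("KR")): buf='UCXCKR' cursor=6

Answer: UCXCKR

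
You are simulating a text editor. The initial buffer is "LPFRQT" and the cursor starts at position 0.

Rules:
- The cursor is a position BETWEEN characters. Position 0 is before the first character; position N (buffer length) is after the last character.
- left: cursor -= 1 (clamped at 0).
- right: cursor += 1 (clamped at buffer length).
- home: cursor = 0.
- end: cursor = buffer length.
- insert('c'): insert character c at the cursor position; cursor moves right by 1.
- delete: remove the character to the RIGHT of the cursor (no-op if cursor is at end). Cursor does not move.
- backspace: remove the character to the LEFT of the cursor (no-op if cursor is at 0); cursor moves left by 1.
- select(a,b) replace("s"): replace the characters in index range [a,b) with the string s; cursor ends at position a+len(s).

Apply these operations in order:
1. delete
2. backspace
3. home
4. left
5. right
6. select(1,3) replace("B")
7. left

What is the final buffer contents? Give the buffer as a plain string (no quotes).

Answer: PBQT

Derivation:
After op 1 (delete): buf='PFRQT' cursor=0
After op 2 (backspace): buf='PFRQT' cursor=0
After op 3 (home): buf='PFRQT' cursor=0
After op 4 (left): buf='PFRQT' cursor=0
After op 5 (right): buf='PFRQT' cursor=1
After op 6 (select(1,3) replace("B")): buf='PBQT' cursor=2
After op 7 (left): buf='PBQT' cursor=1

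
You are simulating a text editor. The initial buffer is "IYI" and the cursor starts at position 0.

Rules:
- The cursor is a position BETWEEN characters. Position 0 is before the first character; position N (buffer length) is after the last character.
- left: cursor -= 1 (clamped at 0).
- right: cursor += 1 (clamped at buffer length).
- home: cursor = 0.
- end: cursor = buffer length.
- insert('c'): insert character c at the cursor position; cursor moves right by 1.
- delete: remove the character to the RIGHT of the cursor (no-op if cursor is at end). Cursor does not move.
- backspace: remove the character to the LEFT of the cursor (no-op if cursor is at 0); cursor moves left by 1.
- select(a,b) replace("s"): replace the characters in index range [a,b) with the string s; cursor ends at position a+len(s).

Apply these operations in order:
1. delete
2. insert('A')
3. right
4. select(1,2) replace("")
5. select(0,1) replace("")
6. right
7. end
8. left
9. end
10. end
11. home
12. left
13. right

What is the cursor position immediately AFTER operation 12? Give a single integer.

Answer: 0

Derivation:
After op 1 (delete): buf='YI' cursor=0
After op 2 (insert('A')): buf='AYI' cursor=1
After op 3 (right): buf='AYI' cursor=2
After op 4 (select(1,2) replace("")): buf='AI' cursor=1
After op 5 (select(0,1) replace("")): buf='I' cursor=0
After op 6 (right): buf='I' cursor=1
After op 7 (end): buf='I' cursor=1
After op 8 (left): buf='I' cursor=0
After op 9 (end): buf='I' cursor=1
After op 10 (end): buf='I' cursor=1
After op 11 (home): buf='I' cursor=0
After op 12 (left): buf='I' cursor=0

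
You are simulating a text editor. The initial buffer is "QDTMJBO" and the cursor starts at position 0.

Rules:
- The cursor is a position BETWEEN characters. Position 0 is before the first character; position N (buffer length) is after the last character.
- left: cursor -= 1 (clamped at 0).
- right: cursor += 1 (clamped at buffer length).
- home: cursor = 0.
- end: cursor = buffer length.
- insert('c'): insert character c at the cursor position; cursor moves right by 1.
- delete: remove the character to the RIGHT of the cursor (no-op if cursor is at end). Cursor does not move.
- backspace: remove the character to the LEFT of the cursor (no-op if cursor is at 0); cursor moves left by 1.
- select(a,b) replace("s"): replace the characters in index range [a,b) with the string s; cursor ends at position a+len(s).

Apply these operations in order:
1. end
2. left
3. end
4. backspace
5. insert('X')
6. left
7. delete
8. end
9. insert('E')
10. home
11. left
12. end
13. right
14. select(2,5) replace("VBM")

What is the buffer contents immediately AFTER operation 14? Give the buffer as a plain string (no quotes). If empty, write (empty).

Answer: QDVBMBE

Derivation:
After op 1 (end): buf='QDTMJBO' cursor=7
After op 2 (left): buf='QDTMJBO' cursor=6
After op 3 (end): buf='QDTMJBO' cursor=7
After op 4 (backspace): buf='QDTMJB' cursor=6
After op 5 (insert('X')): buf='QDTMJBX' cursor=7
After op 6 (left): buf='QDTMJBX' cursor=6
After op 7 (delete): buf='QDTMJB' cursor=6
After op 8 (end): buf='QDTMJB' cursor=6
After op 9 (insert('E')): buf='QDTMJBE' cursor=7
After op 10 (home): buf='QDTMJBE' cursor=0
After op 11 (left): buf='QDTMJBE' cursor=0
After op 12 (end): buf='QDTMJBE' cursor=7
After op 13 (right): buf='QDTMJBE' cursor=7
After op 14 (select(2,5) replace("VBM")): buf='QDVBMBE' cursor=5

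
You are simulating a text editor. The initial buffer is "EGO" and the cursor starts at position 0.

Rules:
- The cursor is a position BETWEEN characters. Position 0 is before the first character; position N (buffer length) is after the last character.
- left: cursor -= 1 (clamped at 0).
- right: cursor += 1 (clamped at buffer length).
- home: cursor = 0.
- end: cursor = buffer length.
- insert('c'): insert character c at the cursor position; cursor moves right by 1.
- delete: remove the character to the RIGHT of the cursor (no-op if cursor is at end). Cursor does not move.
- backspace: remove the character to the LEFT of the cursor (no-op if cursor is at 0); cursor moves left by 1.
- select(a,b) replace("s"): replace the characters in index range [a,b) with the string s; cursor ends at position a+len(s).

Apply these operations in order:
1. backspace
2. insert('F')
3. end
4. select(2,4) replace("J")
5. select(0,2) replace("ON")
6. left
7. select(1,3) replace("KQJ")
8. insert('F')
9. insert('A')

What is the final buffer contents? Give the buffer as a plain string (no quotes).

After op 1 (backspace): buf='EGO' cursor=0
After op 2 (insert('F')): buf='FEGO' cursor=1
After op 3 (end): buf='FEGO' cursor=4
After op 4 (select(2,4) replace("J")): buf='FEJ' cursor=3
After op 5 (select(0,2) replace("ON")): buf='ONJ' cursor=2
After op 6 (left): buf='ONJ' cursor=1
After op 7 (select(1,3) replace("KQJ")): buf='OKQJ' cursor=4
After op 8 (insert('F')): buf='OKQJF' cursor=5
After op 9 (insert('A')): buf='OKQJFA' cursor=6

Answer: OKQJFA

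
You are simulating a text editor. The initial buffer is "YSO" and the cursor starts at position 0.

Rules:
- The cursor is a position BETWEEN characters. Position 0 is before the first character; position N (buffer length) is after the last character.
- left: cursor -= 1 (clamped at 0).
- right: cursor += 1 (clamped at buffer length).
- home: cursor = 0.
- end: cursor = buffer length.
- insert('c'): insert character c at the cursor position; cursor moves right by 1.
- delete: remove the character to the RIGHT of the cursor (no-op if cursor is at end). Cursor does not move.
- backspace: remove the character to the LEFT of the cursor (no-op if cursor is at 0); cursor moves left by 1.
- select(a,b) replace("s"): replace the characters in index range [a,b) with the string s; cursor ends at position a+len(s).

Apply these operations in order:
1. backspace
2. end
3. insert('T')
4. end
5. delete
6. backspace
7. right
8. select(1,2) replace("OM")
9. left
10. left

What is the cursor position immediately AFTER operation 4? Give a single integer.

After op 1 (backspace): buf='YSO' cursor=0
After op 2 (end): buf='YSO' cursor=3
After op 3 (insert('T')): buf='YSOT' cursor=4
After op 4 (end): buf='YSOT' cursor=4

Answer: 4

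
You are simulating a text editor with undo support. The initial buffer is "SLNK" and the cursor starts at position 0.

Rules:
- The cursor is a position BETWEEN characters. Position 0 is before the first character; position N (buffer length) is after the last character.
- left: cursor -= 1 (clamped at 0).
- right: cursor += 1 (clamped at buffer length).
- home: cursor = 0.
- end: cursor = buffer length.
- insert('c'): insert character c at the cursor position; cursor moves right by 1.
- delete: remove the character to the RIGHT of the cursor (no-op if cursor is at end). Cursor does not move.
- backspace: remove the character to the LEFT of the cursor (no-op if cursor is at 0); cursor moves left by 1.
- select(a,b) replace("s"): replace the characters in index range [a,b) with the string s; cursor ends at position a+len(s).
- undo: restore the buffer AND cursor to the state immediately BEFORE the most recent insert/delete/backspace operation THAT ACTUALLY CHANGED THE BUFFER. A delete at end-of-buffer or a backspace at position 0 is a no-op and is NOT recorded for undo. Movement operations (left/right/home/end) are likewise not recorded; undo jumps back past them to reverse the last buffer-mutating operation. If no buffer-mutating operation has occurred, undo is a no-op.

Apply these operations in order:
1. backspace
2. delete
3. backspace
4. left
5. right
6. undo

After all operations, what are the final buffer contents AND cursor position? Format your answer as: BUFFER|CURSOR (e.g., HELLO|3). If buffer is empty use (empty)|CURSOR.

Answer: SLNK|0

Derivation:
After op 1 (backspace): buf='SLNK' cursor=0
After op 2 (delete): buf='LNK' cursor=0
After op 3 (backspace): buf='LNK' cursor=0
After op 4 (left): buf='LNK' cursor=0
After op 5 (right): buf='LNK' cursor=1
After op 6 (undo): buf='SLNK' cursor=0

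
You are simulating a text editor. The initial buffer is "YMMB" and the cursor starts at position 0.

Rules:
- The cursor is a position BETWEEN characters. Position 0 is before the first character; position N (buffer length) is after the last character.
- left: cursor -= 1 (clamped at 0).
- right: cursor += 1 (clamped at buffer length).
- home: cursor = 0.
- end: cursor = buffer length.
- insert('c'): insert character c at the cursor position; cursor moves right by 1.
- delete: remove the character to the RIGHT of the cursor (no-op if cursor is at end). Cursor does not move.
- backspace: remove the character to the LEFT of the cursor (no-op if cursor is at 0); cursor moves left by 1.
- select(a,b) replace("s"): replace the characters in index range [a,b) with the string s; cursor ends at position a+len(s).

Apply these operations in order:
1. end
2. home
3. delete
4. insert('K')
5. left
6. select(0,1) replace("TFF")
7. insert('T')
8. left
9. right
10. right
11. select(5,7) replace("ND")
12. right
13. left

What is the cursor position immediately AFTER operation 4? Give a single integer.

Answer: 1

Derivation:
After op 1 (end): buf='YMMB' cursor=4
After op 2 (home): buf='YMMB' cursor=0
After op 3 (delete): buf='MMB' cursor=0
After op 4 (insert('K')): buf='KMMB' cursor=1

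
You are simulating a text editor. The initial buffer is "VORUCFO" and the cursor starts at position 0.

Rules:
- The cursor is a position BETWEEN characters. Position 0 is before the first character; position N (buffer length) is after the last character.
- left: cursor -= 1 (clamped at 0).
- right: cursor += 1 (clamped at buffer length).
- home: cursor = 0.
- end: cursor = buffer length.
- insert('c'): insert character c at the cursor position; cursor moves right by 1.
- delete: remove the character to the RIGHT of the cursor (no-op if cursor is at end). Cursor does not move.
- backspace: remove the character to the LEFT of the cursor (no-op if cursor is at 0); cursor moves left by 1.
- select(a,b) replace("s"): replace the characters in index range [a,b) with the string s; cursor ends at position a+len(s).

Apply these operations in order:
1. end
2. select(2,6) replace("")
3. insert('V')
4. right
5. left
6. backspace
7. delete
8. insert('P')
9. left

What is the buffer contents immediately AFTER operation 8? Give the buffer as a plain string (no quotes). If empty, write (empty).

Answer: VOP

Derivation:
After op 1 (end): buf='VORUCFO' cursor=7
After op 2 (select(2,6) replace("")): buf='VOO' cursor=2
After op 3 (insert('V')): buf='VOVO' cursor=3
After op 4 (right): buf='VOVO' cursor=4
After op 5 (left): buf='VOVO' cursor=3
After op 6 (backspace): buf='VOO' cursor=2
After op 7 (delete): buf='VO' cursor=2
After op 8 (insert('P')): buf='VOP' cursor=3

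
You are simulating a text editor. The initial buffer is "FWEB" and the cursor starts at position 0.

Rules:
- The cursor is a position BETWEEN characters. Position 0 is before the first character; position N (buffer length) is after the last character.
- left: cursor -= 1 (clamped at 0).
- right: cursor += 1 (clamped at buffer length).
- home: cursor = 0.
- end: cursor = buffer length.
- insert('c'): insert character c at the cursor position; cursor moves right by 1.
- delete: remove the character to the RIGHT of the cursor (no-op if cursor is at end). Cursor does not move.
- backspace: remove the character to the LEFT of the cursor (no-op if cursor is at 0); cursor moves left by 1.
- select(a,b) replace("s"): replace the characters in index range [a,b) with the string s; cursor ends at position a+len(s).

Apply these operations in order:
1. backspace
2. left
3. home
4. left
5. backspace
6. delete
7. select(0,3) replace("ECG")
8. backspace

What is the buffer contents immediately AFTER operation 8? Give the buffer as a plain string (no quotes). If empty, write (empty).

After op 1 (backspace): buf='FWEB' cursor=0
After op 2 (left): buf='FWEB' cursor=0
After op 3 (home): buf='FWEB' cursor=0
After op 4 (left): buf='FWEB' cursor=0
After op 5 (backspace): buf='FWEB' cursor=0
After op 6 (delete): buf='WEB' cursor=0
After op 7 (select(0,3) replace("ECG")): buf='ECG' cursor=3
After op 8 (backspace): buf='EC' cursor=2

Answer: EC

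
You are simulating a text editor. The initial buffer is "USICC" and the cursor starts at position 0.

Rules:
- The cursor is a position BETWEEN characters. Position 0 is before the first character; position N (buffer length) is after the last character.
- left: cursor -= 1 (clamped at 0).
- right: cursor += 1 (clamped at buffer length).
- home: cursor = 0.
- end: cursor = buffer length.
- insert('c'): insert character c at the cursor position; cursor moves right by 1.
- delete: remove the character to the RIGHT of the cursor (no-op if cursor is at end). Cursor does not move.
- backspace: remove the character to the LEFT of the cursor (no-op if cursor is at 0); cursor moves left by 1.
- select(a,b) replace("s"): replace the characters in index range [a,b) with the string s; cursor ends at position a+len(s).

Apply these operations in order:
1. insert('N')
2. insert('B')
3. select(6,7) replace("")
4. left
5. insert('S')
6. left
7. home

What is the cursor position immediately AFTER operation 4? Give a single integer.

After op 1 (insert('N')): buf='NUSICC' cursor=1
After op 2 (insert('B')): buf='NBUSICC' cursor=2
After op 3 (select(6,7) replace("")): buf='NBUSIC' cursor=6
After op 4 (left): buf='NBUSIC' cursor=5

Answer: 5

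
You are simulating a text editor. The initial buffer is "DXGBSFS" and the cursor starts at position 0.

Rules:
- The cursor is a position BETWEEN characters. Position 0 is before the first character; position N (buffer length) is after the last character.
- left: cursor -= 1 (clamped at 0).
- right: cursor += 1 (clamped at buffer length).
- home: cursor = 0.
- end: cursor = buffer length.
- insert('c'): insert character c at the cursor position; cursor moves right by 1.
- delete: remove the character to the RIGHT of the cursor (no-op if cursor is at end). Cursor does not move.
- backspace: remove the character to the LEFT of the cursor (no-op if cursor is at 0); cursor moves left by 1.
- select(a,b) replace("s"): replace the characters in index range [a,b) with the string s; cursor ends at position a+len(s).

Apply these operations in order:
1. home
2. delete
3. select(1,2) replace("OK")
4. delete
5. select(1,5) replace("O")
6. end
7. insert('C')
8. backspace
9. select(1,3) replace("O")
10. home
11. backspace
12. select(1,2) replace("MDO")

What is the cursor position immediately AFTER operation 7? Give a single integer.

After op 1 (home): buf='DXGBSFS' cursor=0
After op 2 (delete): buf='XGBSFS' cursor=0
After op 3 (select(1,2) replace("OK")): buf='XOKBSFS' cursor=3
After op 4 (delete): buf='XOKSFS' cursor=3
After op 5 (select(1,5) replace("O")): buf='XOS' cursor=2
After op 6 (end): buf='XOS' cursor=3
After op 7 (insert('C')): buf='XOSC' cursor=4

Answer: 4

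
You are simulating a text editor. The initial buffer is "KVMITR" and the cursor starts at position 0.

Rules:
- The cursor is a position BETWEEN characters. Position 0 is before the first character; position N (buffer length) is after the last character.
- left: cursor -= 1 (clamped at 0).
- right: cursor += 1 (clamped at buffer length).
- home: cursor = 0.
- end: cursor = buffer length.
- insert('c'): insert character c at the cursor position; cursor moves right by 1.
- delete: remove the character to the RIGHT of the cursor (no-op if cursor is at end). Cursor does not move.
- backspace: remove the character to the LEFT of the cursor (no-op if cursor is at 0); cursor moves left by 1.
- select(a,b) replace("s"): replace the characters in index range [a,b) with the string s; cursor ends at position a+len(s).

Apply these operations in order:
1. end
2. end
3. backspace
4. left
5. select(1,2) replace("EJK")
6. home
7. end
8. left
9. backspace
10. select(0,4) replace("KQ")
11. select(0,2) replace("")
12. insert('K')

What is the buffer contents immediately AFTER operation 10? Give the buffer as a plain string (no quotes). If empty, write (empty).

Answer: KQMT

Derivation:
After op 1 (end): buf='KVMITR' cursor=6
After op 2 (end): buf='KVMITR' cursor=6
After op 3 (backspace): buf='KVMIT' cursor=5
After op 4 (left): buf='KVMIT' cursor=4
After op 5 (select(1,2) replace("EJK")): buf='KEJKMIT' cursor=4
After op 6 (home): buf='KEJKMIT' cursor=0
After op 7 (end): buf='KEJKMIT' cursor=7
After op 8 (left): buf='KEJKMIT' cursor=6
After op 9 (backspace): buf='KEJKMT' cursor=5
After op 10 (select(0,4) replace("KQ")): buf='KQMT' cursor=2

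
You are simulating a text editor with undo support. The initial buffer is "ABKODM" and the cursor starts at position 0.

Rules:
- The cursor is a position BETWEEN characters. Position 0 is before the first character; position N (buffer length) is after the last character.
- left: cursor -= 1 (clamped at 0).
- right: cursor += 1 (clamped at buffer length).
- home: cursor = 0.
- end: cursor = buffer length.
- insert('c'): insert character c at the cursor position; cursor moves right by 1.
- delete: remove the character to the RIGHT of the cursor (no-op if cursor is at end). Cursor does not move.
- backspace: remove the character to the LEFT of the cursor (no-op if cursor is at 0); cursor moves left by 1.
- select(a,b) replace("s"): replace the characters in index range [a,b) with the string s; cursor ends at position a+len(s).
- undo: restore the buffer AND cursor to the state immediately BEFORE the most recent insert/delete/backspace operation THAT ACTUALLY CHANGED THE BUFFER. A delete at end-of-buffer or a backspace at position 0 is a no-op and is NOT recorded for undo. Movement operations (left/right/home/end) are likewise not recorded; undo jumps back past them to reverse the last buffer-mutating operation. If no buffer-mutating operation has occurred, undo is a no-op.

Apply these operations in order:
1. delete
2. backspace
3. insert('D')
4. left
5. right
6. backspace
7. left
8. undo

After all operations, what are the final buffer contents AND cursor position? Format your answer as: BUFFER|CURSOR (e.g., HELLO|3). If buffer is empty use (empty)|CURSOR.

Answer: DBKODM|1

Derivation:
After op 1 (delete): buf='BKODM' cursor=0
After op 2 (backspace): buf='BKODM' cursor=0
After op 3 (insert('D')): buf='DBKODM' cursor=1
After op 4 (left): buf='DBKODM' cursor=0
After op 5 (right): buf='DBKODM' cursor=1
After op 6 (backspace): buf='BKODM' cursor=0
After op 7 (left): buf='BKODM' cursor=0
After op 8 (undo): buf='DBKODM' cursor=1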